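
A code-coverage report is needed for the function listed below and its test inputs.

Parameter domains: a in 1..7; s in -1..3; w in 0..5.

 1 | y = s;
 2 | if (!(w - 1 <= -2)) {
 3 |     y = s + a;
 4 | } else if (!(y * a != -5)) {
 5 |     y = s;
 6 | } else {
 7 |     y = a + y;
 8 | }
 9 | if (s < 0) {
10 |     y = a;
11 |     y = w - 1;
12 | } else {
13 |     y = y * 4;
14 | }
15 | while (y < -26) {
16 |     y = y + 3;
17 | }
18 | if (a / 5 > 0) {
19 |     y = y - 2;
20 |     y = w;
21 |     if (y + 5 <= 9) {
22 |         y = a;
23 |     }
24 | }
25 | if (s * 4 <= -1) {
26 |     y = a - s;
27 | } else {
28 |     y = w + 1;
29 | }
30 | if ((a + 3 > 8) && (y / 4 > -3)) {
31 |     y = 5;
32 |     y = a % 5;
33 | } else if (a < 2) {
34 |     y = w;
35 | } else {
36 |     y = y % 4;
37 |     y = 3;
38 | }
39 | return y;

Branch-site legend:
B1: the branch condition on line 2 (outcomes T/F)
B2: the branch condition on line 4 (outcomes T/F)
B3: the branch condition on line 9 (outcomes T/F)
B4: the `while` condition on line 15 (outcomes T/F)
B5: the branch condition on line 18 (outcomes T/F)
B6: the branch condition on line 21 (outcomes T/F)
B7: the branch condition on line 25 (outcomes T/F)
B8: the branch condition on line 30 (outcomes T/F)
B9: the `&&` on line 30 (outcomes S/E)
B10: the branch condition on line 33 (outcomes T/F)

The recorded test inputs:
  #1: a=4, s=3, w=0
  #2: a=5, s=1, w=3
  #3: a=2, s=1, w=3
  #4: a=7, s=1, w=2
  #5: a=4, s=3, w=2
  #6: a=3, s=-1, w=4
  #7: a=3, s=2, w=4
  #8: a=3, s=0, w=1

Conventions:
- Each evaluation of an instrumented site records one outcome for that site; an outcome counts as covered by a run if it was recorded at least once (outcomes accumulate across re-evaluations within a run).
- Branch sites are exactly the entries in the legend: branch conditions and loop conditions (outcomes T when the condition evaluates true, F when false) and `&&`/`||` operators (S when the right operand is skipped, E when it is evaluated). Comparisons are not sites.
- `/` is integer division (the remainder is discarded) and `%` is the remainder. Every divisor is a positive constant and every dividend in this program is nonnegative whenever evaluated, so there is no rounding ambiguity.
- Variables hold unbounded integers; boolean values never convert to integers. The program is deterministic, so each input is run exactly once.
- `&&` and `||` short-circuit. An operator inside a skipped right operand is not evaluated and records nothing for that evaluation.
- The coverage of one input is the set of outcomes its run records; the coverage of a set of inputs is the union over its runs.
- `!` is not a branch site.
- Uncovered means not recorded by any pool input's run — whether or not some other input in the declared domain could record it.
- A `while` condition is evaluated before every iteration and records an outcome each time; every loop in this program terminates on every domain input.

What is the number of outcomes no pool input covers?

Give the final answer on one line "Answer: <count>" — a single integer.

test 1 (a=4, s=3, w=0) fires B1->T, B3->F, B4->F, B5->F, B7->F, B9->S, B8->F, B10->F; hits B1=T, B3=F, B4=F, B5=F, B7=F, B8=F, B9=S, B10=F
test 2 (a=5, s=1, w=3) fires B1->T, B3->F, B4->F, B5->T, B6->T, B7->F, B9->S, B8->F, B10->F; hits B1=T, B3=F, B4=F, B5=T, B6=T, B7=F, B8=F, B9=S, B10=F
test 3 (a=2, s=1, w=3) fires B1->T, B3->F, B4->F, B5->F, B7->F, B9->S, B8->F, B10->F; hits B1=T, B3=F, B4=F, B5=F, B7=F, B8=F, B9=S, B10=F
test 4 (a=7, s=1, w=2) fires B1->T, B3->F, B4->F, B5->T, B6->T, B7->F, B9->E, B8->T; hits B1=T, B3=F, B4=F, B5=T, B6=T, B7=F, B8=T, B9=E
test 5 (a=4, s=3, w=2) fires B1->T, B3->F, B4->F, B5->F, B7->F, B9->S, B8->F, B10->F; hits B1=T, B3=F, B4=F, B5=F, B7=F, B8=F, B9=S, B10=F
test 6 (a=3, s=-1, w=4) fires B1->T, B3->T, B4->F, B5->F, B7->T, B9->S, B8->F, B10->F; hits B1=T, B3=T, B4=F, B5=F, B7=T, B8=F, B9=S, B10=F
test 7 (a=3, s=2, w=4) fires B1->T, B3->F, B4->F, B5->F, B7->F, B9->S, B8->F, B10->F; hits B1=T, B3=F, B4=F, B5=F, B7=F, B8=F, B9=S, B10=F
test 8 (a=3, s=0, w=1) fires B1->T, B3->F, B4->F, B5->F, B7->F, B9->S, B8->F, B10->F; hits B1=T, B3=F, B4=F, B5=F, B7=F, B8=F, B9=S, B10=F
union over the pool: B1=T, B3=T, B3=F, B4=F, B5=T, B5=F, B6=T, B7=T, B7=F, B8=T, B8=F, B9=S, B9=E, B10=F
uncovered (6 of 20): B1=F, B2=T, B2=F, B4=T, B6=F, B10=T

Answer: 6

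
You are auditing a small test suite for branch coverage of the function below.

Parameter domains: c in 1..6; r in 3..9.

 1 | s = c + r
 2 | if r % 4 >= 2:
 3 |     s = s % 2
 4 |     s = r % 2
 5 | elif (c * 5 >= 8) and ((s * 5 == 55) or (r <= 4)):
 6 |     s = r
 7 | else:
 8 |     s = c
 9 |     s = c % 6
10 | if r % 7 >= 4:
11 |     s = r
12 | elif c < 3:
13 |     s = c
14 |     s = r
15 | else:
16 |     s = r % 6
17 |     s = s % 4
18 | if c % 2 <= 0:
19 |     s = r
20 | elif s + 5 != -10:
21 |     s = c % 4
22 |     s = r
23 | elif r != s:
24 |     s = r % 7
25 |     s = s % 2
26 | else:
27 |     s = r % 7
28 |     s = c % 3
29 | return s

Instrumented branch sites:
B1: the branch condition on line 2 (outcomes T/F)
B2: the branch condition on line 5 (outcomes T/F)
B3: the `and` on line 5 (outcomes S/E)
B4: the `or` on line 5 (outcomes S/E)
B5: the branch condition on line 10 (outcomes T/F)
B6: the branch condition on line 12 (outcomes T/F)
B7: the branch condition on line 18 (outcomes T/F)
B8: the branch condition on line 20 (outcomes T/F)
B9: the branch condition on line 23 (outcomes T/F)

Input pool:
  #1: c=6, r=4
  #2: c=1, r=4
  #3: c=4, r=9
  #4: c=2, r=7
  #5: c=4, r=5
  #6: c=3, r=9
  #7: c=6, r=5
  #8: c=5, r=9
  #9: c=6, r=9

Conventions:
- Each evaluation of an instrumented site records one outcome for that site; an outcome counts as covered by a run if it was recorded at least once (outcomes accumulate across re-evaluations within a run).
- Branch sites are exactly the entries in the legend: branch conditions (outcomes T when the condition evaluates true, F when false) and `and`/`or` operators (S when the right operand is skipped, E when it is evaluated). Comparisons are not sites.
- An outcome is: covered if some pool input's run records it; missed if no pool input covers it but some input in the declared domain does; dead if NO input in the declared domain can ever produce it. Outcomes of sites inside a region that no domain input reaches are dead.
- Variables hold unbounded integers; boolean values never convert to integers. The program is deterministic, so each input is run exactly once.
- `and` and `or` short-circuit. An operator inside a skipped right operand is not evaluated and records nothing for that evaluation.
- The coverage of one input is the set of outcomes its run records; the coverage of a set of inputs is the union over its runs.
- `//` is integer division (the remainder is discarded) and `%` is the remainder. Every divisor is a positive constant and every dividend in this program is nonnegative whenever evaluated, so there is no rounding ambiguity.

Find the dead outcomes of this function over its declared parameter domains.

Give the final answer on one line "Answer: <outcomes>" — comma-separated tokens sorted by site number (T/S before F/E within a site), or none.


checking every outcome against all 42 domain inputs:
  B8=F: unreachable across the whole domain -> dead
  B9=T: unreachable across the whole domain -> dead
  B9=F: unreachable across the whole domain -> dead
  reachable outcomes have witnesses, e.g. B1=T (e.g. c=1, r=3), B1=F (e.g. c=1, r=4), B2=T (e.g. c=2, r=4), B2=F (e.g. c=1, r=4)
Answer: B8=F, B9=T, B9=F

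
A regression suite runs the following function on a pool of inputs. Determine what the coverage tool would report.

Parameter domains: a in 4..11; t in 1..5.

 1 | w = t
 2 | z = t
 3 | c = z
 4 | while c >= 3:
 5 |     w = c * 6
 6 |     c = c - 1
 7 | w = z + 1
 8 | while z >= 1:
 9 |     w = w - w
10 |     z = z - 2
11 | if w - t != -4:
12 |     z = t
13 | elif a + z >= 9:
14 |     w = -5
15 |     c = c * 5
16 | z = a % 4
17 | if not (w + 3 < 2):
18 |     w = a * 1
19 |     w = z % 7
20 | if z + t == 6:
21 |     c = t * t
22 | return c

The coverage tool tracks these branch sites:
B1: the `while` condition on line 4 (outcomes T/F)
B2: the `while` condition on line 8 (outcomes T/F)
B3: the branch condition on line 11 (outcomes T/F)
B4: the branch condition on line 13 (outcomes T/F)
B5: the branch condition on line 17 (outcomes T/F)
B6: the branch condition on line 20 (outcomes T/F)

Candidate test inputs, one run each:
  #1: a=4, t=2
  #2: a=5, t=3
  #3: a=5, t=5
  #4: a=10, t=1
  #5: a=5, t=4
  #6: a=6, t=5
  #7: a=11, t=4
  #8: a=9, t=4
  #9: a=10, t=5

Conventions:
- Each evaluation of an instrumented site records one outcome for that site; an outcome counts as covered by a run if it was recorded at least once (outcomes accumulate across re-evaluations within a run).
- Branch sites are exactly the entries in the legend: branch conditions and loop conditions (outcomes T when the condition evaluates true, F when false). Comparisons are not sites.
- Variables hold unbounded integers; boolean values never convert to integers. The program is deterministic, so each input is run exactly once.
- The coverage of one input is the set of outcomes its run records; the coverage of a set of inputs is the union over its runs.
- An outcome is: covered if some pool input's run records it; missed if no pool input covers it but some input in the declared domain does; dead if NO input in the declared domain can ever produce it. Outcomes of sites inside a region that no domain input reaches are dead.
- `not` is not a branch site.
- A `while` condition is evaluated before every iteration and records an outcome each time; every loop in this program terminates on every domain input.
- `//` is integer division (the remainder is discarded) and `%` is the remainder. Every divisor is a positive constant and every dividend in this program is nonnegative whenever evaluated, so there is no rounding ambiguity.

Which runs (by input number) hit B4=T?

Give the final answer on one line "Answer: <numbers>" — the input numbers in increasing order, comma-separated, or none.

input #1 (a=4, t=2): does not produce B4=T
input #2 (a=5, t=3): does not produce B4=T
input #3 (a=5, t=5): does not produce B4=T
input #4 (a=10, t=1): does not produce B4=T
input #5 (a=5, t=4): does not produce B4=T
input #6 (a=6, t=5): does not produce B4=T
input #7 (a=11, t=4): produces B4=T
input #8 (a=9, t=4): produces B4=T
input #9 (a=10, t=5): does not produce B4=T

Answer: 7, 8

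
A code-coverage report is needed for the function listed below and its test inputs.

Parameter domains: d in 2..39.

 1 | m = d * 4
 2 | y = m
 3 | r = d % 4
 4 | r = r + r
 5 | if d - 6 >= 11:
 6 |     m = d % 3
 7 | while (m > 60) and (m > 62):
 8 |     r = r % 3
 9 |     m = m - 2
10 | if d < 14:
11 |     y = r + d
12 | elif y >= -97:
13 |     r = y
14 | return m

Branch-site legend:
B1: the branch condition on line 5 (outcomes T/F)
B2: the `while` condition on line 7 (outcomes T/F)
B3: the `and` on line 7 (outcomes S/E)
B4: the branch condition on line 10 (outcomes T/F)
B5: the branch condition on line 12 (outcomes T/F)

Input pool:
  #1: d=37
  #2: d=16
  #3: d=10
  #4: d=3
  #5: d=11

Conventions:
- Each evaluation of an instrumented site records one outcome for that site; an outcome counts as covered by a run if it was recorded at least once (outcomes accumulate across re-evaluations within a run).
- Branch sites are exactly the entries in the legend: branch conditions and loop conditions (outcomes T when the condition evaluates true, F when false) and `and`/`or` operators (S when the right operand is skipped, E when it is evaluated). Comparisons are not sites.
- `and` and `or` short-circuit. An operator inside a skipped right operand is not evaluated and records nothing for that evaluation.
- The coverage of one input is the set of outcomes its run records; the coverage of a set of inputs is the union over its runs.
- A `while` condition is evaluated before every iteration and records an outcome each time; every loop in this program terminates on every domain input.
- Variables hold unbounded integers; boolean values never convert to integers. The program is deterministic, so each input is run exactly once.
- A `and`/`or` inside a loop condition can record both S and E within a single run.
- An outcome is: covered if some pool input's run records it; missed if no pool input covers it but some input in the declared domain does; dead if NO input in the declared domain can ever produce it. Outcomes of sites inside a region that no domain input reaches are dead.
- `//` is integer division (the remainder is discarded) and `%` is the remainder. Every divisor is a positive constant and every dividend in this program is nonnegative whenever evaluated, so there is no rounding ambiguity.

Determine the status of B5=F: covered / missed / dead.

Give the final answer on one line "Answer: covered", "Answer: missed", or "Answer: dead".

no pool input records B5=F
checking all 38 inputs in the declared domain: B5=F is never recorded -> dead

Answer: dead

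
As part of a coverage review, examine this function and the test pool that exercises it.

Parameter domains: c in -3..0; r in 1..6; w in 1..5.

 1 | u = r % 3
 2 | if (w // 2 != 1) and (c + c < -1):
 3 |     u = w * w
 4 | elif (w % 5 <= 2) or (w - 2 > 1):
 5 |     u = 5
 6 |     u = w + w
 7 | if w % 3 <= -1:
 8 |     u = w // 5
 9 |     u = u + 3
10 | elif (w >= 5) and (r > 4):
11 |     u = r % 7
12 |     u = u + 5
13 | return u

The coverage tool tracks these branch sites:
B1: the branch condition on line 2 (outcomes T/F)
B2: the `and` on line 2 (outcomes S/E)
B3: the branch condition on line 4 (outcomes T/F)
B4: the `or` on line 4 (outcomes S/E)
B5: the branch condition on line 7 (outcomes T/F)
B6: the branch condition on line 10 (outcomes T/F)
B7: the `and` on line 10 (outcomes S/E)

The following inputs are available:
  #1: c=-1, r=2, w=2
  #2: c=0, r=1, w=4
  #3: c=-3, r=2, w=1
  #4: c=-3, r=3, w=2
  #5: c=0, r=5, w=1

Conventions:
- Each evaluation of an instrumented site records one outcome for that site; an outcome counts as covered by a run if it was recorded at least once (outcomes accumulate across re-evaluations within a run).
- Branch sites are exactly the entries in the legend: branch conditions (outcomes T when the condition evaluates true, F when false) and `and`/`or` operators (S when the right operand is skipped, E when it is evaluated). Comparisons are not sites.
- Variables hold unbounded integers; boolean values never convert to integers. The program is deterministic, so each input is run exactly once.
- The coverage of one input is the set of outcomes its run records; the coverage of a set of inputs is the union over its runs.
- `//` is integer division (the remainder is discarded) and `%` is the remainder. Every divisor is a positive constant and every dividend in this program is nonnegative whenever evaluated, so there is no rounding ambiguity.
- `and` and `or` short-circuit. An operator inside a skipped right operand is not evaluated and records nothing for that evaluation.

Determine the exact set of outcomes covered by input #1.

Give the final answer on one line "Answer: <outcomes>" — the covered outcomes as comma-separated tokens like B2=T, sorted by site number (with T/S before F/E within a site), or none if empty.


Running input #1 (c=-1, r=2, w=2), event by event:
  B2->S, B1->F, B4->S, B3->T, B5->F, B7->S, B6->F
deduplicating events, the covered set is: B1=F, B2=S, B3=T, B4=S, B5=F, B6=F, B7=S
Answer: B1=F, B2=S, B3=T, B4=S, B5=F, B6=F, B7=S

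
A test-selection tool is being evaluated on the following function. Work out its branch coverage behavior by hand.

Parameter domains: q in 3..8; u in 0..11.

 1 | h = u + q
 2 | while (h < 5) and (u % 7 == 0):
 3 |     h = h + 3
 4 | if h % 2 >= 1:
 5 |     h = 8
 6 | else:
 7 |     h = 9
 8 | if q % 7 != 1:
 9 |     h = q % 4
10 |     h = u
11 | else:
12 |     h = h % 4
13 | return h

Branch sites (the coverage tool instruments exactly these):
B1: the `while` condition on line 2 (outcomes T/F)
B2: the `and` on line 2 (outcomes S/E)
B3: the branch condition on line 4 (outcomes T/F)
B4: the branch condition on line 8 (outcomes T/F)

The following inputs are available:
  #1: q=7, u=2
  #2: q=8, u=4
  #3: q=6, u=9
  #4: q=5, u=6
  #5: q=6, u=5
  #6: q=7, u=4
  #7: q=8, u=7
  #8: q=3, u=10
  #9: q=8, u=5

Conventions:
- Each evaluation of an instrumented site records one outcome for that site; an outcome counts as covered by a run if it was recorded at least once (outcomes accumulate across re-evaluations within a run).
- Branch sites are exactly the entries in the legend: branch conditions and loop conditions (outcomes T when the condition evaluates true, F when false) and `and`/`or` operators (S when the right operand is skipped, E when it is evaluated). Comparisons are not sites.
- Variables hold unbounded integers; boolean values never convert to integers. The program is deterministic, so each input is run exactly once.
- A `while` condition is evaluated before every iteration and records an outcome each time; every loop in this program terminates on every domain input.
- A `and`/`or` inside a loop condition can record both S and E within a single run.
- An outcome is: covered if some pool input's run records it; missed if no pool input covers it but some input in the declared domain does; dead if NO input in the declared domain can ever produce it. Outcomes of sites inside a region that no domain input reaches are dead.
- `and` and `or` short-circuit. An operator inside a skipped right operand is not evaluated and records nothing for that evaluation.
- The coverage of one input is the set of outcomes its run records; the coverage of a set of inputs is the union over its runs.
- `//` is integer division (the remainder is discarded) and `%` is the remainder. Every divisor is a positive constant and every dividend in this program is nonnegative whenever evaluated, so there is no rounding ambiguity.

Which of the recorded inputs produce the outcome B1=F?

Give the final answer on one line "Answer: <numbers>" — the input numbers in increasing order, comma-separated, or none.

input #1 (q=7, u=2): hits B1=F
input #2 (q=8, u=4): hits B1=F
input #3 (q=6, u=9): hits B1=F
input #4 (q=5, u=6): hits B1=F
input #5 (q=6, u=5): hits B1=F
input #6 (q=7, u=4): hits B1=F
input #7 (q=8, u=7): hits B1=F
input #8 (q=3, u=10): hits B1=F
input #9 (q=8, u=5): hits B1=F

Answer: 1, 2, 3, 4, 5, 6, 7, 8, 9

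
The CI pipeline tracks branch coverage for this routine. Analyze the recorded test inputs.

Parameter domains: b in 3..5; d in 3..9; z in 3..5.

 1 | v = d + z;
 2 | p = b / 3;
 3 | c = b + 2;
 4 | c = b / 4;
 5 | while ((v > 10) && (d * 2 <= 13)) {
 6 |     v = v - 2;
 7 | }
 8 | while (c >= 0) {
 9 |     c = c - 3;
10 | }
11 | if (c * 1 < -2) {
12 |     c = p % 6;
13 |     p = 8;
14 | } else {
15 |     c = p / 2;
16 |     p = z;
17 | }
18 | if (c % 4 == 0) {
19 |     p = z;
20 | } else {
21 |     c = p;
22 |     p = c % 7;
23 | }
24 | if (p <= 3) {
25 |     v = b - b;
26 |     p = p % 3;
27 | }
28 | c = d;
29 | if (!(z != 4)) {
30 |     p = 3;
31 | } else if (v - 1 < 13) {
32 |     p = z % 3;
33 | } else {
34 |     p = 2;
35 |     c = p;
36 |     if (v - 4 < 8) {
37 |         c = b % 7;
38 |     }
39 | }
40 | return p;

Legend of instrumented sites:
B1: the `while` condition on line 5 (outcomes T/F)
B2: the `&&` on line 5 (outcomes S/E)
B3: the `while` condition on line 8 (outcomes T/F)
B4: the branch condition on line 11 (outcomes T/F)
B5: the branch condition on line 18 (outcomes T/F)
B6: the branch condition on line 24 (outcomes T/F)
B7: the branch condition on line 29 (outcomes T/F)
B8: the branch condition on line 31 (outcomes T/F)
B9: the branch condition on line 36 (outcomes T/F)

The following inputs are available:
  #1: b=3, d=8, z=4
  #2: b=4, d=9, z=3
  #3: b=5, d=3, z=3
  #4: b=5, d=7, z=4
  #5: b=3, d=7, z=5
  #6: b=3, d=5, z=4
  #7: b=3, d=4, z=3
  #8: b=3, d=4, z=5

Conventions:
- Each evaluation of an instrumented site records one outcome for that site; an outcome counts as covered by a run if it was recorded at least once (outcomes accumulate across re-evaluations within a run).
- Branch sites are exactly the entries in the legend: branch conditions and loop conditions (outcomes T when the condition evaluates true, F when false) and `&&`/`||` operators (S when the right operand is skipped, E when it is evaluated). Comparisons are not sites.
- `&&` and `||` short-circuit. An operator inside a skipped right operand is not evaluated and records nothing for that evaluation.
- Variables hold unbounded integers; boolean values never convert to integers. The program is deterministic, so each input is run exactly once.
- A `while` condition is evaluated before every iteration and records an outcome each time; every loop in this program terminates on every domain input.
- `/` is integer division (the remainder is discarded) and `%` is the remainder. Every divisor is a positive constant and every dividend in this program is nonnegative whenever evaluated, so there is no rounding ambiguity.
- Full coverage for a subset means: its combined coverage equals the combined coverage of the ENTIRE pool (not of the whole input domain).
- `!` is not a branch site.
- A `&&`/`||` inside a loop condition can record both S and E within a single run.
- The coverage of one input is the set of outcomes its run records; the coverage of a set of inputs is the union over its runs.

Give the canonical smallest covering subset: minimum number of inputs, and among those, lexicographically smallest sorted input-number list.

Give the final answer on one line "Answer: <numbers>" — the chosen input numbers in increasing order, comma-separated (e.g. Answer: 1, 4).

input #1, b=3, d=8, z=4: events B2->E, B1->F, B3->T, B3->F, B4->T, B5->F, B6->T, B7->T; outcomes B1=F, B2=E, B3=T, B3=F, B4=T, B5=F, B6=T, B7=T
input #2, b=4, d=9, z=3: events B2->E, B1->F, B3->T, B3->F, B4->F, B5->T, B6->T, B7->F, B8->T; outcomes B1=F, B2=E, B3=T, B3=F, B4=F, B5=T, B6=T, B7=F, B8=T
input #3, b=5, d=3, z=3: events B2->S, B1->F, B3->T, B3->F, B4->F, B5->T, B6->T, B7->F, B8->T; outcomes B1=F, B2=S, B3=T, B3=F, B4=F, B5=T, B6=T, B7=F, B8=T
input #4, b=5, d=7, z=4: events B2->E, B1->F, B3->T, B3->F, B4->F, B5->T, B6->F, B7->T; outcomes B1=F, B2=E, B3=T, B3=F, B4=F, B5=T, B6=F, B7=T
input #5, b=3, d=7, z=5: events B2->E, B1->F, B3->T, B3->F, B4->T, B5->F, B6->T, B7->F, B8->T; outcomes B1=F, B2=E, B3=T, B3=F, B4=T, B5=F, B6=T, B7=F, B8=T
input #6, b=3, d=5, z=4: events B2->S, B1->F, B3->T, B3->F, B4->T, B5->F, B6->T, B7->T; outcomes B1=F, B2=S, B3=T, B3=F, B4=T, B5=F, B6=T, B7=T
input #7, b=3, d=4, z=3: events B2->S, B1->F, B3->T, B3->F, B4->T, B5->F, B6->T, B7->F, B8->T; outcomes B1=F, B2=S, B3=T, B3=F, B4=T, B5=F, B6=T, B7=F, B8=T
input #8, b=3, d=4, z=5: events B2->S, B1->F, B3->T, B3->F, B4->T, B5->F, B6->T, B7->F, B8->T; outcomes B1=F, B2=S, B3=T, B3=F, B4=T, B5=F, B6=T, B7=F, B8=T
together the pool reaches 14 outcomes: B1=F, B2=S, B2=E, B3=T, B3=F, B4=T, B4=F, B5=T, B5=F, B6=T, B6=F, B7=T, B7=F, B8=T
no size-1 subset reaches all 14 outcomes (best union: 9/14)
inputs {4, 7} (size 2) cover everything; no size-2 subset with a lexicographically smaller index list covers all 14

Answer: 4, 7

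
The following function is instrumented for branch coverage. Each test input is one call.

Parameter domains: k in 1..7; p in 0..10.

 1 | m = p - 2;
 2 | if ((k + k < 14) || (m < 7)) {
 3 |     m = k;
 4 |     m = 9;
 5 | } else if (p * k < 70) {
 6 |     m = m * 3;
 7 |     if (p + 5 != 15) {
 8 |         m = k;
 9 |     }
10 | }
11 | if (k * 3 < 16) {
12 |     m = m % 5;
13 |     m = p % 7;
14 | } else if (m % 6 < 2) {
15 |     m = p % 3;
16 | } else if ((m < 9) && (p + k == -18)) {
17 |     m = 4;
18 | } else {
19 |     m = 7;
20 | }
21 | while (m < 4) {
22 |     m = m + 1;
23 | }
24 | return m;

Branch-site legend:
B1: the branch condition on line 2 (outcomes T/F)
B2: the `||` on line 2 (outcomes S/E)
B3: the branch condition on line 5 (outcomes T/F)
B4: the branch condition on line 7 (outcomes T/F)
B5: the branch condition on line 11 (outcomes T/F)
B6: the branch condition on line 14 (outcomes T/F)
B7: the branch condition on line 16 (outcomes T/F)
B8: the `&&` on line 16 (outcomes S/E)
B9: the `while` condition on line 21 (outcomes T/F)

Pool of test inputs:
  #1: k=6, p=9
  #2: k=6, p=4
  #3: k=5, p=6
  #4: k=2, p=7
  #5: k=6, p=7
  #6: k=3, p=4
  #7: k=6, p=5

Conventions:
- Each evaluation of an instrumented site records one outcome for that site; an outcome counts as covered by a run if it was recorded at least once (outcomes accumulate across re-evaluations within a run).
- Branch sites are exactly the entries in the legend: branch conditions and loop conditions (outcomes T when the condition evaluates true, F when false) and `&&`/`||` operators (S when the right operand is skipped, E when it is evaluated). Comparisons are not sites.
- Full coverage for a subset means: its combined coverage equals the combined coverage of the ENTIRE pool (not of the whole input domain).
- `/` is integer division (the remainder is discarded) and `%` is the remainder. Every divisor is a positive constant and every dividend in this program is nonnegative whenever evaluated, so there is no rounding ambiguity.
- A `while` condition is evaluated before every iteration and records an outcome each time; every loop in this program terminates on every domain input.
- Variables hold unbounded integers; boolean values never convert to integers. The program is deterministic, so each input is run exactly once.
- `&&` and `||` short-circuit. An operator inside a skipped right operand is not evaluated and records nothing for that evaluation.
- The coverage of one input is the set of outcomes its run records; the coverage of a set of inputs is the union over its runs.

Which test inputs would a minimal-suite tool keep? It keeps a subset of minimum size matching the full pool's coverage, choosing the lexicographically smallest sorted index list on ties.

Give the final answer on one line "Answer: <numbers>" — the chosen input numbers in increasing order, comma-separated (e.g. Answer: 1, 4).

input #1, k=6, p=9: events B2->S, B1->T, B5->F, B6->F, B8->S, B7->F, B9->F; outcomes B1=T, B2=S, B5=F, B6=F, B7=F, B8=S, B9=F
input #2, k=6, p=4: events B2->S, B1->T, B5->F, B6->F, B8->S, B7->F, B9->F; outcomes B1=T, B2=S, B5=F, B6=F, B7=F, B8=S, B9=F
input #3, k=5, p=6: events B2->S, B1->T, B5->T, B9->F; outcomes B1=T, B2=S, B5=T, B9=F
input #4, k=2, p=7: events B2->S, B1->T, B5->T, B9->T, B9->T, B9->T, B9->T, B9->F; outcomes B1=T, B2=S, B5=T, B9=T, B9=F
input #5, k=6, p=7: events B2->S, B1->T, B5->F, B6->F, B8->S, B7->F, B9->F; outcomes B1=T, B2=S, B5=F, B6=F, B7=F, B8=S, B9=F
input #6, k=3, p=4: events B2->S, B1->T, B5->T, B9->F; outcomes B1=T, B2=S, B5=T, B9=F
input #7, k=6, p=5: events B2->S, B1->T, B5->F, B6->F, B8->S, B7->F, B9->F; outcomes B1=T, B2=S, B5=F, B6=F, B7=F, B8=S, B9=F
the full pool covers 9 outcomes: B1=T, B2=S, B5=T, B5=F, B6=F, B7=F, B8=S, B9=T, B9=F
checked all size-1 subsets: none covers 9 outcomes (max 7/9)
at size 2, {1, 4} reaches all 9 outcomes; every lexicographically earlier size-2 subset fails

Answer: 1, 4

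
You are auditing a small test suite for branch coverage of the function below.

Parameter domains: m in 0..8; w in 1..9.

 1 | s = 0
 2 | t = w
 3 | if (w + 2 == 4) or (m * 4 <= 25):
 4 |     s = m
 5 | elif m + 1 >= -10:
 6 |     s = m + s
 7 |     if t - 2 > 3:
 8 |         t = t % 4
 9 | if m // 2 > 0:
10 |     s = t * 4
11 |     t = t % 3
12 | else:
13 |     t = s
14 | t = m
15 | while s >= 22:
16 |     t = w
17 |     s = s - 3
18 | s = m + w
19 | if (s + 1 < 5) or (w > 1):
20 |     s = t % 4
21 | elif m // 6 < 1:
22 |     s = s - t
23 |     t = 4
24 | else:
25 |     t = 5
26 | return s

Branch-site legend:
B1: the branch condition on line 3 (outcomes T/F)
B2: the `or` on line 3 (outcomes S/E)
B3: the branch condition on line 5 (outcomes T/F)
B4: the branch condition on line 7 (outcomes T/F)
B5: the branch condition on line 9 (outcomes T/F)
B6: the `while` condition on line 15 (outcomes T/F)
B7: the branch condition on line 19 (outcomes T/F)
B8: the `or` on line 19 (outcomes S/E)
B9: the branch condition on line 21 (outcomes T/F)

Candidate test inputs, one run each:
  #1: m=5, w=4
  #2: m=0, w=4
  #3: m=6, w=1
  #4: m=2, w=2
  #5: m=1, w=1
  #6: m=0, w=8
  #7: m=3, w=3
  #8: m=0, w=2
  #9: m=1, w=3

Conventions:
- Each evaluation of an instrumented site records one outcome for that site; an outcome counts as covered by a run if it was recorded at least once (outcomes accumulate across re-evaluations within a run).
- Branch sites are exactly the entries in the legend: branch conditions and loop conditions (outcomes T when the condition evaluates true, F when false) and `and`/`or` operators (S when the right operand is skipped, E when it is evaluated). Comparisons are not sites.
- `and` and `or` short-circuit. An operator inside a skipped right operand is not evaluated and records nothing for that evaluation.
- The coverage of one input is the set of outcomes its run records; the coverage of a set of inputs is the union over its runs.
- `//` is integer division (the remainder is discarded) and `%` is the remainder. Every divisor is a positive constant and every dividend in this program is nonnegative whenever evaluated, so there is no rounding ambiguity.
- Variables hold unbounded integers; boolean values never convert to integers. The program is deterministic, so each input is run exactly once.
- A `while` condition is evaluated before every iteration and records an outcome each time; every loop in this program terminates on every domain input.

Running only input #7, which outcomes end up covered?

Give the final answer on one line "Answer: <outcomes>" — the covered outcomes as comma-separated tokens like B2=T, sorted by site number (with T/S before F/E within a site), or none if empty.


Running input #7 (m=3, w=3), event by event:
  B2->E, B1->T, B5->T, B6->F, B8->E, B7->T
distinct outcomes covered: B1=T, B2=E, B5=T, B6=F, B7=T, B8=E
Answer: B1=T, B2=E, B5=T, B6=F, B7=T, B8=E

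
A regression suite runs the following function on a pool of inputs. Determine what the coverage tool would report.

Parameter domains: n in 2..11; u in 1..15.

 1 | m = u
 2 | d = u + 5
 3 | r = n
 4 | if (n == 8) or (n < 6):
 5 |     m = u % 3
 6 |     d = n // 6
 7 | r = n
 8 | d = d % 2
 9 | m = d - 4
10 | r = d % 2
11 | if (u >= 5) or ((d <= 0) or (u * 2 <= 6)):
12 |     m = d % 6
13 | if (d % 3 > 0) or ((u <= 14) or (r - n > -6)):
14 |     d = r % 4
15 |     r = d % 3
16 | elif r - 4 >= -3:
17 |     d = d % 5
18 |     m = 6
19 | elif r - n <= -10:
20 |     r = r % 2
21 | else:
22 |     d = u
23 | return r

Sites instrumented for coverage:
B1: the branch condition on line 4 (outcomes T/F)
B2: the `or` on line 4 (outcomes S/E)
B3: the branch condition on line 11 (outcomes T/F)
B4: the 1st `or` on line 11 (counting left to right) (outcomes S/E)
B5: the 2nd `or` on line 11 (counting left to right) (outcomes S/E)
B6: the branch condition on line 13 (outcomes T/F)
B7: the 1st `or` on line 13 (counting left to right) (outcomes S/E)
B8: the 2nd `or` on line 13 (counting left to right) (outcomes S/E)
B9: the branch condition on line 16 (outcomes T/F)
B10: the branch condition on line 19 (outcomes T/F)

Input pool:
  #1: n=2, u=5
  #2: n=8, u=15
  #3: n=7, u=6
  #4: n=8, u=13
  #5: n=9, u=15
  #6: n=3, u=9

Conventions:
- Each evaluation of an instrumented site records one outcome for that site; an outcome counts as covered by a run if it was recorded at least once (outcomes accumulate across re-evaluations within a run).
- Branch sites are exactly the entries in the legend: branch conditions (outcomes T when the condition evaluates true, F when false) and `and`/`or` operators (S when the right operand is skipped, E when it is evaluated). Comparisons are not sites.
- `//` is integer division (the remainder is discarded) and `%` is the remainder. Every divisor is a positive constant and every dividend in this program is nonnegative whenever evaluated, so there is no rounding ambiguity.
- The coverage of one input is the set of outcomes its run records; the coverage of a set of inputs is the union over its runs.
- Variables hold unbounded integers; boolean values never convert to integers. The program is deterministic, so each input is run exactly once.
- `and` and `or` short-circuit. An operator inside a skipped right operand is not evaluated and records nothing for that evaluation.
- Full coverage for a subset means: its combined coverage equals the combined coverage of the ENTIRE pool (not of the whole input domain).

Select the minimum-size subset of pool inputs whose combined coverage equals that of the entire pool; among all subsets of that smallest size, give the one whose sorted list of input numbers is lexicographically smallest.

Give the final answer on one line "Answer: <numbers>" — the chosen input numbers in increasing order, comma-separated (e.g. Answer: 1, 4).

test 1 (n=2, u=5) hits B1=T, B2=E, B3=T, B4=S, B6=T, B7=E, B8=S
test 2 (n=8, u=15) hits B1=T, B2=S, B3=T, B4=S, B6=T, B7=S
test 3 (n=7, u=6) hits B1=F, B2=E, B3=T, B4=S, B6=T, B7=S
test 4 (n=8, u=13) hits B1=T, B2=S, B3=T, B4=S, B6=T, B7=S
test 5 (n=9, u=15) hits B1=F, B2=E, B3=T, B4=S, B6=F, B7=E, B8=E, B9=F, B10=F
test 6 (n=3, u=9) hits B1=T, B2=E, B3=T, B4=S, B6=T, B7=E, B8=S
the full pool covers 14 outcomes: B1=T, B1=F, B2=S, B2=E, B3=T, B4=S, B6=T, B6=F, B7=S, B7=E, B8=S, B8=E, B9=F, B10=F
every size-1 subset falls short of the 14 outcomes (best: 9/14)
every size-2 subset falls short of the 14 outcomes (best: 13/14)
inputs {1, 2, 5} (size 3) cover everything; no size-3 subset with a lexicographically smaller index list covers all 14

Answer: 1, 2, 5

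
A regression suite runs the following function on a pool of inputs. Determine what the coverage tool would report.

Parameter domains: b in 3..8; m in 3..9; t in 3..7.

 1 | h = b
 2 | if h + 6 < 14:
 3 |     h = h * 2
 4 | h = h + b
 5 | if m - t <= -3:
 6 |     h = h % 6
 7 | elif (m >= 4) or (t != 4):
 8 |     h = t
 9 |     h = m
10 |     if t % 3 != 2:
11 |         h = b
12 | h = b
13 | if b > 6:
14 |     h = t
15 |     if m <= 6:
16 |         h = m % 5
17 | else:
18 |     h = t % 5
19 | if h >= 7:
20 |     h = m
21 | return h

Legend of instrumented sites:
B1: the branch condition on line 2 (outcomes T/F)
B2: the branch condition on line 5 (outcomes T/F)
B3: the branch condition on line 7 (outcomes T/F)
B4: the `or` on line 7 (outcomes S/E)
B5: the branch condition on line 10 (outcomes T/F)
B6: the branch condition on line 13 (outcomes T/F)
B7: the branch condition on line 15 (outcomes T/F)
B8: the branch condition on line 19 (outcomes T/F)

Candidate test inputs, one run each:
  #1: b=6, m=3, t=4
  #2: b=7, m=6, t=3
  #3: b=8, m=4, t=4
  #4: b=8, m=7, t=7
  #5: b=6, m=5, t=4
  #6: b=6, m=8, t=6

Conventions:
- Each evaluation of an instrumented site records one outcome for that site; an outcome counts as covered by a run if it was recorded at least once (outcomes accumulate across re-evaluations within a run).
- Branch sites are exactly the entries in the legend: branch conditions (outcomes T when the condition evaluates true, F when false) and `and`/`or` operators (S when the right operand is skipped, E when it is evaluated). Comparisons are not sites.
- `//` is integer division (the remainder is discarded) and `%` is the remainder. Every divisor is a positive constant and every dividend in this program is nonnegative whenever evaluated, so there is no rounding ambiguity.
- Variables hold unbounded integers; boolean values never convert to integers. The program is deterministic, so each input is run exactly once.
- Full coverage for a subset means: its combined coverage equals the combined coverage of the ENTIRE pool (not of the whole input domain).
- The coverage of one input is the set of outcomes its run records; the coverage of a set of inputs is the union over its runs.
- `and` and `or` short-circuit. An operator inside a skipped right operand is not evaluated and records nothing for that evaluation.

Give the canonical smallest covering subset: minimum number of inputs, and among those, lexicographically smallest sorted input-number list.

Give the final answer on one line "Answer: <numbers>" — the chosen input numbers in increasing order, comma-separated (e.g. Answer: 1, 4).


run #1 (b=6, m=3, t=4) runs B1->T, B2->F, B4->E, B3->F, B6->F, B8->F; records B1=T, B2=F, B3=F, B4=E, B6=F, B8=F
run #2 (b=7, m=6, t=3) runs B1->T, B2->F, B4->S, B3->T, B5->T, B6->T, B7->T, B8->F; records B1=T, B2=F, B3=T, B4=S, B5=T, B6=T, B7=T, B8=F
run #3 (b=8, m=4, t=4) runs B1->F, B2->F, B4->S, B3->T, B5->T, B6->T, B7->T, B8->F; records B1=F, B2=F, B3=T, B4=S, B5=T, B6=T, B7=T, B8=F
run #4 (b=8, m=7, t=7) runs B1->F, B2->F, B4->S, B3->T, B5->T, B6->T, B7->F, B8->T; records B1=F, B2=F, B3=T, B4=S, B5=T, B6=T, B7=F, B8=T
run #5 (b=6, m=5, t=4) runs B1->T, B2->F, B4->S, B3->T, B5->T, B6->F, B8->F; records B1=T, B2=F, B3=T, B4=S, B5=T, B6=F, B8=F
run #6 (b=6, m=8, t=6) runs B1->T, B2->F, B4->S, B3->T, B5->T, B6->F, B8->F; records B1=T, B2=F, B3=T, B4=S, B5=T, B6=F, B8=F
the full pool covers 14 outcomes: B1=T, B1=F, B2=F, B3=T, B3=F, B4=S, B4=E, B5=T, B6=T, B6=F, B7=T, B7=F, B8=T, B8=F
size 1 is not enough: best union over all size-1 subsets is 8/14
size 2 is not enough: best union over all size-2 subsets is 13/14
inputs {1, 2, 4} (size 3) cover everything; no size-3 subset with a lexicographically smaller index list covers all 14
Answer: 1, 2, 4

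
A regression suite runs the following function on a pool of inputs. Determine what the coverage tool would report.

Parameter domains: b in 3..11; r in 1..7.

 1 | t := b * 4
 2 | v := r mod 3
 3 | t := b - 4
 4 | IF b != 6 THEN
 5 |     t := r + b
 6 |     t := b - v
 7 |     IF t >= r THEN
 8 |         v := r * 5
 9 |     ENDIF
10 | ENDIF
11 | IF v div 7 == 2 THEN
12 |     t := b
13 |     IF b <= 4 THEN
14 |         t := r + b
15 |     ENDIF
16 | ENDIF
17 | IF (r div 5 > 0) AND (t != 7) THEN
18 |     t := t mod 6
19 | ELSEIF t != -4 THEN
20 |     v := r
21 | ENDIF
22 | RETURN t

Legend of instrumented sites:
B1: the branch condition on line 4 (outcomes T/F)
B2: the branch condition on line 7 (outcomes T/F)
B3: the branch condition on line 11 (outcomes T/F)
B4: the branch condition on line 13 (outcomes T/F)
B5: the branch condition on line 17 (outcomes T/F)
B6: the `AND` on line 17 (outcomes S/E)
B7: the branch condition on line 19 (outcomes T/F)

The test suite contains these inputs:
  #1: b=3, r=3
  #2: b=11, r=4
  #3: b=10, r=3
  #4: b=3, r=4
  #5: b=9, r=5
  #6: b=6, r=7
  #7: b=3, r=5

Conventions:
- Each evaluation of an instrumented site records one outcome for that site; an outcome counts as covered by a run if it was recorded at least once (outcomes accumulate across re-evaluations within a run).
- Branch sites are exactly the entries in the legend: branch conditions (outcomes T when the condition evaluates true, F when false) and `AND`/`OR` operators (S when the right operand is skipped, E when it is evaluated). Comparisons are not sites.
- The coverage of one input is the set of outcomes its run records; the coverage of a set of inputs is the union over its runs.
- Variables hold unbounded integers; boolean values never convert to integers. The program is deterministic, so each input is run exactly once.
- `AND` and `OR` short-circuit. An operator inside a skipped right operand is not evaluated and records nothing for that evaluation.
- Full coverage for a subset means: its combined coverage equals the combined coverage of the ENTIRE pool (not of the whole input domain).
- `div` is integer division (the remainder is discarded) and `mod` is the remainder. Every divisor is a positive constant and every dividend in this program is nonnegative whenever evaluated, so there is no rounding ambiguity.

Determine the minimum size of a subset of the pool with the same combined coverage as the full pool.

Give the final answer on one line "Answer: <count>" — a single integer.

input #1 (b=3, r=3): events B1->T, B2->T, B3->T, B4->T, B6->S, B5->F, B7->T; covers B1=T, B2=T, B3=T, B4=T, B5=F, B6=S, B7=T
input #2 (b=11, r=4): events B1->T, B2->T, B3->T, B4->F, B6->S, B5->F, B7->T; covers B1=T, B2=T, B3=T, B4=F, B5=F, B6=S, B7=T
input #3 (b=10, r=3): events B1->T, B2->T, B3->T, B4->F, B6->S, B5->F, B7->T; covers B1=T, B2=T, B3=T, B4=F, B5=F, B6=S, B7=T
input #4 (b=3, r=4): events B1->T, B2->F, B3->F, B6->S, B5->F, B7->T; covers B1=T, B2=F, B3=F, B5=F, B6=S, B7=T
input #5 (b=9, r=5): events B1->T, B2->T, B3->F, B6->E, B5->F, B7->T; covers B1=T, B2=T, B3=F, B5=F, B6=E, B7=T
input #6 (b=6, r=7): events B1->F, B3->F, B6->E, B5->T; covers B1=F, B3=F, B5=T, B6=E
input #7 (b=3, r=5): events B1->T, B2->F, B3->F, B6->E, B5->T; covers B1=T, B2=F, B3=F, B5=T, B6=E
the full pool covers 13 outcomes: B1=T, B1=F, B2=T, B2=F, B3=T, B3=F, B4=T, B4=F, B5=T, B5=F, B6=S, B6=E, B7=T
no size-1 subset reaches all 13 outcomes (best union: 7/13)
no size-2 subset reaches all 13 outcomes (best union: 11/13)
no size-3 subset reaches all 13 outcomes (best union: 12/13)
size 4: inputs {1, 2, 4, 6} cover all 13 outcomes, and no lexicographically smaller subset of this size does

Answer: 4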